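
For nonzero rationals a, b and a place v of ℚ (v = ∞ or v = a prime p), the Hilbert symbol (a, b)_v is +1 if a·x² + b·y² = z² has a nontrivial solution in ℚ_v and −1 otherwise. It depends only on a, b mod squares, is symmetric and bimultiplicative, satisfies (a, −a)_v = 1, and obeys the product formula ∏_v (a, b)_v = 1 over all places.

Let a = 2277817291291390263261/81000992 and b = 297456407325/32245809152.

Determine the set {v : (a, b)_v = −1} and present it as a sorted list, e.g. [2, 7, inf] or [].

Mod squares: a ≡ 5658, b ≡ 20746. Check v ∈ {∞, 2, 3, 5, 7, 11, 17, 23, 29, 31, 37, 41, 43}.
v=5: a=5^0·(≡3), b=5^2·(≡4) mod 5; (3|5)=-1, (4|5)=+1; (−1)^{0·2·2}·(-1)^2·(+1)^0 = +1.
v=17: a=17^0·(≡11), b=17^2·(≡5) mod 17; (11|17)=-1, (5|17)=-1; (−1)^{0·2·8}·(-1)^2·(-1)^0 = +1.
v=2: v_2(a)=-5, v_2(b)=-25; units ≡ 5, 5 (mod 8); ε·ε+αω+βω = 0·0+-5·1+-25·1 ≡ 0  ⇒  (a,b)_2 = +1.
v=43: a=43^-2·(≡23), b=43^0·(≡12) mod 43; (23|43)=+1, (12|43)=-1; (−1)^{-2·0·21}·(+1)^0·(-1)^-2 = +1.
v=3: a=3^9·(≡2), b=3^4·(≡1) mod 3; (2|3)=-1, (1|3)=+1; (−1)^{9·4·1}·(-1)^4·(+1)^9 = +1.
v=37: a=37^-2·(≡30), b=37^0·(≡9) mod 37; (30|37)=+1, (9|37)=+1; (−1)^{-2·0·18}·(+1)^0·(+1)^-2 = +1.
v=11: a=11^6·(≡1), b=11^1·(≡3) mod 11; (1|11)=+1, (3|11)=+1; (−1)^{6·1·5}·(+1)^1·(+1)^6 = +1.
v=∞: 5658 > 0 and 20746 > 0  ⇒  (a,b)_∞ = +1.
v=7: a=7^2·(≡1), b=7^2·(≡6) mod 7; (1|7)=+1, (6|7)=-1; (−1)^{2·2·3}·(+1)^2·(-1)^2 = +1.
v=29: a=29^2·(≡15), b=29^0·(≡27) mod 29; (15|29)=-1, (27|29)=-1; (−1)^{2·0·14}·(-1)^0·(-1)^2 = +1.
v=23: a=23^1·(≡4), b=23^1·(≡22) mod 23; (4|23)=+1, (22|23)=-1; (−1)^{1·1·11}·(+1)^1·(-1)^1 = +1.
v=31: a=31^0·(≡14), b=31^-2·(≡7) mod 31; (14|31)=+1, (7|31)=+1; (−1)^{0·-2·15}·(+1)^-2·(+1)^0 = +1.
v=41: a=41^3·(≡38), b=41^1·(≡35) mod 41; (38|41)=-1, (35|41)=-1; (−1)^{3·1·20}·(-1)^1·(-1)^3 = +1.
Every local symbol is +1, so the conic 5658·x² + 20746·y² = z² has ℚ_v-points for all v and hence a ℚ-point; (a, b / ℚ) ≅ M_2(ℚ).

[]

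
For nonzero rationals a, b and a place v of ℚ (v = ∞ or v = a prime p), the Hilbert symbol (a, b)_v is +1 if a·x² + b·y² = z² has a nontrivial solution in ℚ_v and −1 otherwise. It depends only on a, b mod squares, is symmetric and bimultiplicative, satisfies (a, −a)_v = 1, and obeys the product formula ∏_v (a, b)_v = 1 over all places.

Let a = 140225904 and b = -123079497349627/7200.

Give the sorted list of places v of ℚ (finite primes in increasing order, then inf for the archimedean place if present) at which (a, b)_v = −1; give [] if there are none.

[7, 13, 17, 29]

Mod squares: a ≡ 108199, b ≡ -126854. Check v ∈ {∞, 2, 3, 5, 7, 13, 17, 29, 31, 41}.
v=13: a=13^1·(≡1), b=13^1·(≡7) mod 13; (1|13)=+1, (7|13)=-1; (−1)^{1·1·6}·(+1)^1·(-1)^1 = -1.
v=31: a=31^0·(≡8), b=31^2·(≡24) mod 31; (8|31)=+1, (24|31)=-1; (−1)^{0·2·15}·(+1)^2·(-1)^0 = +1.
v=3: a=3^4·(≡1), b=3^-2·(≡1) mod 3; (1|3)=+1, (1|3)=+1; (−1)^{4·-2·1}·(+1)^-2·(+1)^4 = +1.
v=41: a=41^1·(≡6), b=41^1·(≡14) mod 41; (6|41)=-1, (14|41)=-1; (−1)^{1·1·20}·(-1)^1·(-1)^1 = +1.
v=7: a=7^1·(≡1), b=7^5·(≡2) mod 7; (1|7)=+1, (2|7)=+1; (−1)^{1·5·3}·(+1)^5·(+1)^1 = -1.
v=∞: 108199 > 0 and -126854 < 0  ⇒  (a,b)_∞ = +1.
v=29: a=29^1·(≡3), b=29^2·(≡12) mod 29; (3|29)=-1, (12|29)=-1; (−1)^{1·2·14}·(-1)^2·(-1)^1 = -1.
v=5: a=5^0·(≡4), b=5^-2·(≡1) mod 5; (4|5)=+1, (1|5)=+1; (−1)^{0·-2·2}·(+1)^-2·(+1)^0 = +1.
v=17: a=17^0·(≡10), b=17^1·(≡16) mod 17; (10|17)=-1, (16|17)=+1; (−1)^{0·1·8}·(-1)^1·(+1)^0 = -1.
v=2: v_2(a)=4, v_2(b)=-5; units ≡ 7, 5 (mod 8); ε·ε+αω+βω = 1·0+4·1+-5·0 ≡ 0  ⇒  (a,b)_2 = +1.
Ram(108199, -126854) = {7, 13, 17, 29}; no ℚ_7-point on the conic.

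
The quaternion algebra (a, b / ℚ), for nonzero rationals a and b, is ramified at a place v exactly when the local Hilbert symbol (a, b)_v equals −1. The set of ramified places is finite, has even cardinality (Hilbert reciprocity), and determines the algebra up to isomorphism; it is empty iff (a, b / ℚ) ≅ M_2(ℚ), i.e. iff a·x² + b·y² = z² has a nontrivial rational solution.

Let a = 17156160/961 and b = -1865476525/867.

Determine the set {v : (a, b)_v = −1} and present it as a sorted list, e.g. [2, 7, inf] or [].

[5, 7, 11, 19, 37, 43]

Mod squares: a ≡ 29785, b ≡ -620103. Check v ∈ {∞, 2, 3, 5, 7, 11, 17, 19, 23, 31, 37, 43}.
v=3: a=3^2·(≡1), b=3^-1·(≡2) mod 3; (1|3)=+1, (2|3)=-1; (−1)^{2·-1·1}·(+1)^-1·(-1)^2 = +1.
v=∞: 29785 > 0 and -620103 < 0  ⇒  (a,b)_∞ = +1.
v=7: a=7^1·(≡6), b=7^0·(≡3) mod 7; (6|7)=-1, (3|7)=-1; (−1)^{1·0·3}·(-1)^0·(-1)^1 = -1.
v=19: a=19^0·(≡10), b=19^3·(≡4) mod 19; (10|19)=-1, (4|19)=+1; (−1)^{0·3·9}·(-1)^3·(+1)^0 = -1.
v=17: a=17^0·(≡13), b=17^-2·(≡10) mod 17; (13|17)=+1, (10|17)=-1; (−1)^{0·-2·8}·(+1)^-2·(-1)^0 = +1.
v=11: a=11^0·(≡8), b=11^1·(≡2) mod 11; (8|11)=-1, (2|11)=-1; (−1)^{0·1·5}·(-1)^1·(-1)^0 = -1.
v=43: a=43^0·(≡30), b=43^1·(≡12) mod 43; (30|43)=-1, (12|43)=-1; (−1)^{0·1·21}·(-1)^1·(-1)^0 = -1.
v=5: a=5^1·(≡2), b=5^2·(≡2) mod 5; (2|5)=-1, (2|5)=-1; (−1)^{1·2·2}·(-1)^2·(-1)^1 = -1.
v=2: v_2(a)=6, v_2(b)=0; units ≡ 1, 1 (mod 8); ε·ε+αω+βω = 0·0+6·0+0·0 ≡ 0  ⇒  (a,b)_2 = +1.
v=23: a=23^1·(≡17), b=23^1·(≡12) mod 23; (17|23)=-1, (12|23)=+1; (−1)^{1·1·11}·(-1)^1·(+1)^1 = +1.
v=31: a=31^-2·(≡16), b=31^0·(≡3) mod 31; (16|31)=+1, (3|31)=-1; (−1)^{-2·0·15}·(+1)^0·(-1)^-2 = +1.
v=37: a=37^1·(≡4), b=37^0·(≡29) mod 37; (4|37)=+1, (29|37)=-1; (−1)^{1·0·18}·(+1)^0·(-1)^1 = -1.
|Ram(29785, -620103)| = 6, even; anisotropic at {5, 7, 11, 19, 37, 43}.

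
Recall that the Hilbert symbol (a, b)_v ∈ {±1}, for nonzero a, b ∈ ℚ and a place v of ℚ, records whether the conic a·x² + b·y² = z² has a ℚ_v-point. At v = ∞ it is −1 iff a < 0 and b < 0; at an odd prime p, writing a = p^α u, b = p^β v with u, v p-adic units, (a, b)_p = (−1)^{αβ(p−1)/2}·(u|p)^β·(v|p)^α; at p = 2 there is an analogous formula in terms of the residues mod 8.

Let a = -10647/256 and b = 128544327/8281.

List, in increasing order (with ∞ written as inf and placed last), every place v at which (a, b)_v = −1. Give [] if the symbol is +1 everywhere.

[3, 17]

Mod squares: a ≡ -7, b ≡ 1887. Check v ∈ {∞, 2, 3, 7, 13, 17, 29, 37}.
v=29: a=29^0·(≡24), b=29^2·(≡21) mod 29; (24|29)=+1, (21|29)=-1; (−1)^{0·2·14}·(+1)^2·(-1)^0 = +1.
v=13: a=13^2·(≡6), b=13^-2·(≡8) mod 13; (6|13)=-1, (8|13)=-1; (−1)^{2·-2·6}·(-1)^-2·(-1)^2 = +1.
v=3: a=3^2·(≡2), b=3^5·(≡2) mod 3; (2|3)=-1, (2|3)=-1; (−1)^{2·5·1}·(-1)^5·(-1)^2 = -1.
v=37: a=37^0·(≡34), b=37^1·(≡29) mod 37; (34|37)=+1, (29|37)=-1; (−1)^{0·1·18}·(+1)^1·(-1)^0 = +1.
v=∞: -7 < 0 and 1887 > 0  ⇒  (a,b)_∞ = +1.
v=17: a=17^0·(≡12), b=17^1·(≡9) mod 17; (12|17)=-1, (9|17)=+1; (−1)^{0·1·8}·(-1)^1·(+1)^0 = -1.
v=2: v_2(a)=-8, v_2(b)=0; units ≡ 1, 7 (mod 8); ε·ε+αω+βω = 0·1+-8·0+0·0 ≡ 0  ⇒  (a,b)_2 = +1.
v=7: a=7^1·(≡3), b=7^-2·(≡2) mod 7; (3|7)=-1, (2|7)=+1; (−1)^{1·-2·3}·(-1)^-2·(+1)^1 = +1.
(-7, 1887 / ℚ) ramifies at {3, 17}: a division algebra.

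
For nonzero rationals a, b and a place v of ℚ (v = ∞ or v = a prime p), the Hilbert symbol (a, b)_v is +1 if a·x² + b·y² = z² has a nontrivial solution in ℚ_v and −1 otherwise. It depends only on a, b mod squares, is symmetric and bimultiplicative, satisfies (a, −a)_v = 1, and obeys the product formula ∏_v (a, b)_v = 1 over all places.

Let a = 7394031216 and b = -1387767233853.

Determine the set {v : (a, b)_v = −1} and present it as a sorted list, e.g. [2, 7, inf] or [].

[2, 7, 13, 31]

(a, b) ≡ (31, -93093) mod (ℚ^×)²; places V = {2, 3, 7, 11, 13, 31, ∞}.
(a,b)_∞: sgn(31)=+, sgn(-93093)=−, so +1.
(a,b)_31: α=1, u≡5; β=1, v≡9 (mod 31); (5|31)=+1, (9|31)=+1; sign (−1)^1·+1^1·+1^1 = -1.
(a,b)_7: α=0, u≡5; β=1, v≡2 (mod 7); (5|7)=-1, (2|7)=+1; sign (−1)^0·-1^1·+1^0 = -1.
(a,b)_3: α=6, u≡1; β=7, v≡1 (mod 3); (1|3)=+1, (1|3)=+1; sign (−1)^0·+1^7·+1^6 = +1.
(a,b)_13: α=2, u≡8; β=3, v≡8 (mod 13); (8|13)=-1, (8|13)=-1; sign (−1)^0·-1^3·-1^2 = -1.
(a,b)_11: α=2, u≡1; β=3, v≡7 (mod 11); (1|11)=+1, (7|11)=-1; sign (−1)^0·+1^3·-1^2 = +1.
(a,b)_2: α=4, β=0; u≡7, v≡3 (mod 8); ε(u)ε(v)=1·1, αω(v)=4·1, βω(u)=0·0; sum ≡ 1  ⇒  -1.
(31, -93093 / ℚ) ramifies at {2, 7, 13, 31}: a division algebra.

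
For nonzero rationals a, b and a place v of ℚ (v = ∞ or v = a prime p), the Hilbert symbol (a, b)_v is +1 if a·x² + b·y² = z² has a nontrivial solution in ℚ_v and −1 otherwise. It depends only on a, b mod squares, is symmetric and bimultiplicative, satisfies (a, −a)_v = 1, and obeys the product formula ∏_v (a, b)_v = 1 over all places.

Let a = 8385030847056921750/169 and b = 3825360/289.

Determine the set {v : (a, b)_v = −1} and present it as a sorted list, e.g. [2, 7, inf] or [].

[2, 3, 5, 31]

Mod squares: a ≡ 332630, b ≡ 26565. Check v ∈ {∞, 2, 3, 5, 7, 11, 13, 17, 23, 29, 31, 37}.
v=23: a=23^2·(≡2), b=23^1·(≡20) mod 23; (2|23)=+1, (20|23)=-1; (−1)^{2·1·11}·(+1)^1·(-1)^2 = +1.
v=∞: 332630 > 0 and 26565 > 0  ⇒  (a,b)_∞ = +1.
v=3: a=3^8·(≡2), b=3^3·(≡2) mod 3; (2|3)=-1, (2|3)=-1; (−1)^{8·3·1}·(-1)^3·(-1)^8 = -1.
v=17: a=17^0·(≡4), b=17^-2·(≡3) mod 17; (4|17)=+1, (3|17)=-1; (−1)^{0·-2·8}·(+1)^-2·(-1)^0 = +1.
v=5: a=5^3·(≡1), b=5^1·(≡3) mod 5; (1|5)=+1, (3|5)=-1; (−1)^{3·1·2}·(+1)^1·(-1)^3 = -1.
v=29: a=29^1·(≡21), b=29^0·(≡1) mod 29; (21|29)=-1, (1|29)=+1; (−1)^{1·0·14}·(-1)^0·(+1)^1 = +1.
v=11: a=11^2·(≡3), b=11^1·(≡2) mod 11; (3|11)=+1, (2|11)=-1; (−1)^{2·1·5}·(+1)^1·(-1)^2 = +1.
v=37: a=37^1·(≡1), b=37^0·(≡10) mod 37; (1|37)=+1, (10|37)=+1; (−1)^{1·0·18}·(+1)^0·(+1)^1 = +1.
v=2: v_2(a)=1, v_2(b)=4; units ≡ 3, 5 (mod 8); ε·ε+αω+βω = 1·0+1·1+4·1 ≡ 1  ⇒  (a,b)_2 = -1.
v=13: a=13^-2·(≡4), b=13^0·(≡2) mod 13; (4|13)=+1, (2|13)=-1; (−1)^{-2·0·6}·(+1)^0·(-1)^-2 = +1.
v=31: a=31^1·(≡28), b=31^0·(≡27) mod 31; (28|31)=+1, (27|31)=-1; (−1)^{1·0·15}·(+1)^0·(-1)^1 = -1.
v=7: a=7^4·(≡4), b=7^1·(≡2) mod 7; (4|7)=+1, (2|7)=+1; (−1)^{4·1·3}·(+1)^1·(+1)^4 = +1.
Ram(332630, 26565) = {2, 3, 5, 31}; no ℚ_2-point on the conic.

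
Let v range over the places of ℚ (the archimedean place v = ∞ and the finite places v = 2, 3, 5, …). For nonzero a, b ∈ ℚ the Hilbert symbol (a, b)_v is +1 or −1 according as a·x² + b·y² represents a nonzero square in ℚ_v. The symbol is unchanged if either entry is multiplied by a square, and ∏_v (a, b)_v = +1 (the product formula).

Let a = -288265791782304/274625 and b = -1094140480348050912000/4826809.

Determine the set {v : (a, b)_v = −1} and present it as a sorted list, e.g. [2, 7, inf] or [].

[2, 5, 19, inf]

Mod squares: a ≡ -17290, b ≡ -595. Check v ∈ {∞, 2, 3, 5, 7, 13, 17, 19}.
v=2: v_2(a)=5, v_2(b)=8; units ≡ 3, 5 (mod 8); ε·ε+αω+βω = 1·0+5·1+8·1 ≡ 1  ⇒  (a,b)_2 = -1.
v=∞: -17290 < 0 and -595 < 0  ⇒  (a,b)_∞ = -1.
v=13: a=13^-3·(≡10), b=13^-6·(≡10) mod 13; (10|13)=+1, (10|13)=+1; (−1)^{-3·-6·6}·(+1)^-6·(+1)^-3 = +1.
v=17: a=17^2·(≡1), b=17^5·(≡4) mod 17; (1|17)=+1, (4|17)=+1; (−1)^{2·5·8}·(+1)^5·(+1)^2 = +1.
v=5: a=5^-3·(≡3), b=5^3·(≡1) mod 5; (3|5)=-1, (1|5)=+1; (−1)^{-3·3·2}·(-1)^3·(+1)^-3 = -1.
v=7: a=7^3·(≡4), b=7^7·(≡5) mod 7; (4|7)=+1, (5|7)=-1; (−1)^{3·7·3}·(+1)^7·(-1)^3 = +1.
v=3: a=3^14·(≡2), b=3^4·(≡2) mod 3; (2|3)=-1, (2|3)=-1; (−1)^{14·4·1}·(-1)^4·(-1)^14 = +1.
v=19: a=19^1·(≡18), b=19^2·(≡10) mod 19; (18|19)=-1, (10|19)=-1; (−1)^{1·2·9}·(-1)^2·(-1)^1 = -1.
Ram(-17290, -595) = {2, 5, 19, ∞}; no ℚ_2-point on the conic.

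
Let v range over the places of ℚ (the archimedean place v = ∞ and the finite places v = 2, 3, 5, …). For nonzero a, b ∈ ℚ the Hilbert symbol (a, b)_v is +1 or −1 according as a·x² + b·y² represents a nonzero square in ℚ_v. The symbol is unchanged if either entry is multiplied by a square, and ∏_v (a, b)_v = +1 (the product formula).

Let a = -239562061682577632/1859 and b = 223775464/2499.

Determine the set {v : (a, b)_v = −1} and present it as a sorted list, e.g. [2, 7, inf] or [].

[3, 11]

Mod squares: a ≡ -8602, b ≡ 44574. Check v ∈ {∞, 2, 3, 7, 11, 13, 17, 19, 23, 31}.
v=17: a=17^3·(≡15), b=17^-1·(≡4) mod 17; (15|17)=+1, (4|17)=+1; (−1)^{3·-1·8}·(+1)^-1·(+1)^3 = +1.
v=19: a=19^4·(≡16), b=19^1·(≡5) mod 19; (16|19)=+1, (5|19)=+1; (−1)^{4·1·9}·(+1)^1·(+1)^4 = +1.
v=13: a=13^-2·(≡12), b=13^0·(≡1) mod 13; (12|13)=+1, (1|13)=+1; (−1)^{-2·0·6}·(+1)^0·(+1)^-2 = +1.
v=31: a=31^2·(≡7), b=31^0·(≡12) mod 31; (7|31)=+1, (12|31)=-1; (−1)^{2·0·15}·(+1)^0·(-1)^2 = +1.
v=7: a=7^0·(≡4), b=7^-2·(≡5) mod 7; (4|7)=+1, (5|7)=-1; (−1)^{0·-2·3}·(+1)^-2·(-1)^0 = +1.
v=3: a=3^0·(≡2), b=3^-1·(≡2) mod 3; (2|3)=-1, (2|3)=-1; (−1)^{0·-1·1}·(-1)^-1·(-1)^0 = -1.
v=∞: -8602 < 0 and 44574 > 0  ⇒  (a,b)_∞ = +1.
v=11: a=11^-1·(≡6), b=11^2·(≡10) mod 11; (6|11)=-1, (10|11)=-1; (−1)^{-1·2·5}·(-1)^2·(-1)^-1 = -1.
v=23: a=23^3·(≡22), b=23^3·(≡1) mod 23; (22|23)=-1, (1|23)=+1; (−1)^{3·3·11}·(-1)^3·(+1)^3 = +1.
v=2: v_2(a)=5, v_2(b)=3; units ≡ 3, 7 (mod 8); ε·ε+αω+βω = 1·1+5·0+3·1 ≡ 0  ⇒  (a,b)_2 = +1.
Ram(-8602, 44574) = {3, 11}; no ℚ_3-point on the conic.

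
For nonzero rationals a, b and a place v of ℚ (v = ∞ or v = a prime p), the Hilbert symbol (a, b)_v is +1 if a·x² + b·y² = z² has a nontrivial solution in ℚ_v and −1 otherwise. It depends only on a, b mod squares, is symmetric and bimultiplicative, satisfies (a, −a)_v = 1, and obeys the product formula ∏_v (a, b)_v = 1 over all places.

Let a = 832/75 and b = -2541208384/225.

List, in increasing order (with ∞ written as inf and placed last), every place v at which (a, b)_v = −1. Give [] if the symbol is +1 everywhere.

[2, 3, 11, 53]

(a, b) ≡ (39, -234949) mod (ℚ^×)²; places V = {2, 3, 5, 11, 13, 31, 53, ∞}.
(a,b)_11: α=0, u≡2; β=1, v≡4 (mod 11); (2|11)=-1, (4|11)=+1; sign (−1)^0·-1^1·+1^0 = -1.
(a,b)_5: α=-2, u≡4; β=-2, v≡4 (mod 5); (4|5)=+1, (4|5)=+1; sign (−1)^0·+1^-2·+1^-2 = +1.
(a,b)_13: α=1, u≡9; β=3, v≡4 (mod 13); (9|13)=+1, (4|13)=+1; sign (−1)^0·+1^3·+1^1 = +1.
(a,b)_53: α=0, u≡33; β=1, v≡14 (mod 53); (33|53)=-1, (14|53)=-1; sign (−1)^0·-1^1·-1^0 = -1.
(a,b)_31: α=0, u≡2; β=1, v≡25 (mod 31); (2|31)=+1, (25|31)=+1; sign (−1)^0·+1^1·+1^0 = +1.
(a,b)_3: α=-1, u≡1; β=-2, v≡2 (mod 3); (1|3)=+1, (2|3)=-1; sign (−1)^0·+1^-2·-1^-1 = -1.
(a,b)_2: α=6, β=6; u≡7, v≡3 (mod 8); ε(u)ε(v)=1·1, αω(v)=6·1, βω(u)=6·0; sum ≡ 1  ⇒  -1.
(a,b)_∞: sgn(39)=+, sgn(-234949)=−, so +1.
Ram(39, -234949) = {2, 3, 11, 53}; no ℚ_2-point on the conic.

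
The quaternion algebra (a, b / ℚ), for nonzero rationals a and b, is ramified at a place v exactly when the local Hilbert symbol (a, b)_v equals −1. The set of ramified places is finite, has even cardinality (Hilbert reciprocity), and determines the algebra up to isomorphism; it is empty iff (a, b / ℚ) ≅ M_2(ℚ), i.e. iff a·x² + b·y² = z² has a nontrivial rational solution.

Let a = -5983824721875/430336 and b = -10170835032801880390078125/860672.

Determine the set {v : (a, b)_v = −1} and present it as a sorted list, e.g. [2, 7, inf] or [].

Mod squares: a ≡ -195, b ≡ -2730. Check v ∈ {∞, 2, 3, 5, 7, 11, 13, 19, 41}.
v=19: a=19^0·(≡13), b=19^4·(≡1) mod 19; (13|19)=-1, (1|19)=+1; (−1)^{0·4·9}·(-1)^4·(+1)^0 = +1.
v=7: a=7^4·(≡1), b=7^7·(≡1) mod 7; (1|7)=+1, (1|7)=+1; (−1)^{4·7·3}·(+1)^7·(+1)^4 = +1.
v=∞: -195 < 0 and -2730 < 0  ⇒  (a,b)_∞ = -1.
v=41: a=41^-2·(≡37), b=41^-2·(≡3) mod 41; (37|41)=+1, (3|41)=-1; (−1)^{-2·-2·20}·(+1)^-2·(-1)^-2 = +1.
v=13: a=13^3·(≡11), b=13^5·(≡2) mod 13; (11|13)=-1, (2|13)=-1; (−1)^{3·5·6}·(-1)^5·(-1)^3 = +1.
v=2: v_2(a)=-8, v_2(b)=-9; units ≡ 5, 3 (mod 8); ε·ε+αω+βω = 0·1+-8·1+-9·1 ≡ 1  ⇒  (a,b)_2 = -1.
v=5: a=5^5·(≡4), b=5^7·(≡1) mod 5; (4|5)=+1, (1|5)=+1; (−1)^{5·7·2}·(+1)^7·(+1)^5 = +1.
v=11: a=11^2·(≡1), b=11^2·(≡3) mod 11; (1|11)=+1, (3|11)=+1; (−1)^{2·2·5}·(+1)^2·(+1)^2 = +1.
v=3: a=3^1·(≡1), b=3^3·(≡2) mod 3; (1|3)=+1, (2|3)=-1; (−1)^{1·3·1}·(+1)^3·(-1)^1 = +1.
|Ram(-195, -2730)| = 2, even; anisotropic at {2, ∞}.

[2, inf]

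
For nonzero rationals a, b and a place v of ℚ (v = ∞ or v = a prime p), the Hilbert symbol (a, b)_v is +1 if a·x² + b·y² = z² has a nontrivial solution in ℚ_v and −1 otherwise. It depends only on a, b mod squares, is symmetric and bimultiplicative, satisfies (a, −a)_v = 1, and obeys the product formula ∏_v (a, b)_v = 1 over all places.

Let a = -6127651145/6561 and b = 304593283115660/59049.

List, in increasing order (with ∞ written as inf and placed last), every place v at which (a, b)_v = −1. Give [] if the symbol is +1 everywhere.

(a, b) ≡ (-1033505, 24035) mod (ℚ^×)²; places V = {2, 3, 5, 7, 11, 17, 19, 23, 43, ∞}.
(a,b)_7: α=2, u≡3; β=2, v≡2 (mod 7); (3|7)=-1, (2|7)=+1; sign (−1)^0·-1^2·+1^2 = +1.
(a,b)_∞: sgn(-1033505)=−, sgn(24035)=+, so +1.
(a,b)_11: α=3, u≡7; β=3, v≡2 (mod 11); (7|11)=-1, (2|11)=-1; sign (−1)^1·-1^3·-1^3 = -1.
(a,b)_19: α=1, u≡13; β=1, v≡9 (mod 19); (13|19)=-1, (9|19)=+1; sign (−1)^1·-1^1·+1^1 = +1.
(a,b)_5: α=1, u≡1; β=1, v≡3 (mod 5); (1|5)=+1, (3|5)=-1; sign (−1)^0·+1^1·-1^1 = -1.
(a,b)_43: α=1, u≡34; β=2, v≡38 (mod 43); (34|43)=-1, (38|43)=+1; sign (−1)^0·-1^2·+1^1 = +1.
(a,b)_3: α=-8, u≡1; β=-10, v≡2 (mod 3); (1|3)=+1, (2|3)=-1; sign (−1)^0·+1^-10·-1^-8 = +1.
(a,b)_17: α=0, u≡6; β=2, v≡10 (mod 17); (6|17)=-1, (10|17)=-1; sign (−1)^0·-1^2·-1^0 = +1.
(a,b)_23: α=1, u≡21; β=1, v≡19 (mod 23); (21|23)=-1, (19|23)=-1; sign (−1)^1·-1^1·-1^1 = -1.
(a,b)_2: α=0, β=2; u≡7, v≡3 (mod 8); ε(u)ε(v)=1·1, αω(v)=0·1, βω(u)=2·0; sum ≡ 1  ⇒  -1.
|Ram(-1033505, 24035)| = 4, even; anisotropic at {2, 5, 11, 23}.

[2, 5, 11, 23]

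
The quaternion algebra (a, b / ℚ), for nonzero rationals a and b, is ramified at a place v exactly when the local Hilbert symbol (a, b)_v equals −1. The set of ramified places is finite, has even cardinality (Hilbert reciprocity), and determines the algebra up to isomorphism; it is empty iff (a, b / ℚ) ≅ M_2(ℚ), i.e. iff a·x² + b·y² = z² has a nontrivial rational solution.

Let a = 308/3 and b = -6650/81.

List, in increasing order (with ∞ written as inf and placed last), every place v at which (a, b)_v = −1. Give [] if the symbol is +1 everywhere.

(a, b) ≡ (231, -266) mod (ℚ^×)²; places V = {2, 3, 5, 7, 11, 19, ∞}.
(a,b)_3: α=-1, u≡2; β=-4, v≡1 (mod 3); (2|3)=-1, (1|3)=+1; sign (−1)^0·-1^-4·+1^-1 = +1.
(a,b)_19: α=0, u≡14; β=1, v≡6 (mod 19); (14|19)=-1, (6|19)=+1; sign (−1)^0·-1^1·+1^0 = -1.
(a,b)_2: α=2, β=1; u≡7, v≡3 (mod 8); ε(u)ε(v)=1·1, αω(v)=2·1, βω(u)=1·0; sum ≡ 1  ⇒  -1.
(a,b)_∞: sgn(231)=+, sgn(-266)=−, so +1.
(a,b)_5: α=0, u≡1; β=2, v≡4 (mod 5); (1|5)=+1, (4|5)=+1; sign (−1)^0·+1^2·+1^0 = +1.
(a,b)_11: α=1, u≡2; β=0, v≡4 (mod 11); (2|11)=-1, (4|11)=+1; sign (−1)^0·-1^0·+1^1 = +1.
(a,b)_7: α=1, u≡3; β=1, v≡4 (mod 7); (3|7)=-1, (4|7)=+1; sign (−1)^1·-1^1·+1^1 = +1.
Ram(231, -266) = {2, 19}; no ℚ_2-point on the conic.

[2, 19]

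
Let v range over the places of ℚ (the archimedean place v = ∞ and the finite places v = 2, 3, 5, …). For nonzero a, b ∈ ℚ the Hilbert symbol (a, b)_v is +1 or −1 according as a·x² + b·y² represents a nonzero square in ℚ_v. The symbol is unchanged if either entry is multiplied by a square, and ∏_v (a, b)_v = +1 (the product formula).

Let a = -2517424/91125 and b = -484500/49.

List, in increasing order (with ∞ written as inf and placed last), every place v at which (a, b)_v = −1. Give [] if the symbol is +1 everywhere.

(a, b) ≡ (-95, -4845) mod (ℚ^×)²; places V = {2, 3, 5, 7, 13, 17, 19, ∞}.
(a,b)_7: α=2, u≡3; β=-2, v≡5 (mod 7); (3|7)=-1, (5|7)=-1; sign (−1)^0·-1^-2·-1^2 = +1.
(a,b)_17: α=0, u≡11; β=1, v≡4 (mod 17); (11|17)=-1, (4|17)=+1; sign (−1)^0·-1^1·+1^0 = -1.
(a,b)_∞: sgn(-95)=−, sgn(-4845)=−, so -1.
(a,b)_5: α=-3, u≡4; β=3, v≡1 (mod 5); (4|5)=+1, (1|5)=+1; sign (−1)^0·+1^3·+1^-3 = +1.
(a,b)_3: α=-6, u≡1; β=1, v≡2 (mod 3); (1|3)=+1, (2|3)=-1; sign (−1)^0·+1^1·-1^-6 = +1.
(a,b)_2: α=4, β=2; u≡1, v≡3 (mod 8); ε(u)ε(v)=0·1, αω(v)=4·1, βω(u)=2·0; sum ≡ 0  ⇒  +1.
(a,b)_19: α=1, u≡10; β=1, v≡5 (mod 19); (10|19)=-1, (5|19)=+1; sign (−1)^1·-1^1·+1^1 = +1.
(a,b)_13: α=2, u≡10; β=0, v≡1 (mod 13); (10|13)=+1, (1|13)=+1; sign (−1)^0·+1^0·+1^2 = +1.
Ram(-95, -4845) = {17, ∞}; no ℚ_17-point on the conic.

[17, inf]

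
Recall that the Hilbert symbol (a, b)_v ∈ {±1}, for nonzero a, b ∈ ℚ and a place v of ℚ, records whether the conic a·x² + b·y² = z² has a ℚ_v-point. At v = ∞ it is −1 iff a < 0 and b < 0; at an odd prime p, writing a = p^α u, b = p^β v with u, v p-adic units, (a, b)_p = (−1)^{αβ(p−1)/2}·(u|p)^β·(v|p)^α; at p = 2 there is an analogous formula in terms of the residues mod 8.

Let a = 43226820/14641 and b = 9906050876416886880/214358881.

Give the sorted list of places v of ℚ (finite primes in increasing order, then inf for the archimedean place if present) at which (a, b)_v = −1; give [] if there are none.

Mod squares: a ≡ 145, b ≡ 3928630. Check v ∈ {∞, 2, 3, 5, 7, 11, 13, 19, 23, 29, 31}.
v=7: a=7^2·(≡3), b=7^0·(≡5) mod 7; (3|7)=-1, (5|7)=-1; (−1)^{2·0·3}·(-1)^0·(-1)^2 = +1.
v=19: a=19^0·(≡10), b=19^1·(≡18) mod 19; (10|19)=-1, (18|19)=-1; (−1)^{0·1·9}·(-1)^1·(-1)^0 = -1.
v=11: a=11^-4·(≡10), b=11^-8·(≡7) mod 11; (10|11)=-1, (7|11)=-1; (−1)^{-4·-8·5}·(-1)^-8·(-1)^-4 = +1.
v=31: a=31^0·(≡26), b=31^1·(≡16) mod 31; (26|31)=-1, (16|31)=+1; (−1)^{0·1·15}·(-1)^1·(+1)^0 = -1.
v=3: a=3^2·(≡1), b=3^8·(≡1) mod 3; (1|3)=+1, (1|3)=+1; (−1)^{2·8·1}·(+1)^8·(+1)^2 = +1.
v=13: a=13^2·(≡6), b=13^4·(≡4) mod 13; (6|13)=-1, (4|13)=+1; (−1)^{2·4·6}·(-1)^4·(+1)^2 = +1.
v=23: a=23^0·(≡7), b=23^1·(≡1) mod 23; (7|23)=-1, (1|23)=+1; (−1)^{0·1·11}·(-1)^1·(+1)^0 = -1.
v=5: a=5^1·(≡4), b=5^1·(≡1) mod 5; (4|5)=+1, (1|5)=+1; (−1)^{1·1·2}·(+1)^1·(+1)^1 = +1.
v=∞: 145 > 0 and 3928630 > 0  ⇒  (a,b)_∞ = +1.
v=2: v_2(a)=2, v_2(b)=5; units ≡ 1, 3 (mod 8); ε·ε+αω+βω = 0·1+2·1+5·0 ≡ 0  ⇒  (a,b)_2 = +1.
v=29: a=29^1·(≡5), b=29^3·(≡11) mod 29; (5|29)=+1, (11|29)=-1; (−1)^{1·3·14}·(+1)^3·(-1)^1 = -1.
(145, 3928630 / ℚ) ramifies at {19, 23, 29, 31}: a division algebra.

[19, 23, 29, 31]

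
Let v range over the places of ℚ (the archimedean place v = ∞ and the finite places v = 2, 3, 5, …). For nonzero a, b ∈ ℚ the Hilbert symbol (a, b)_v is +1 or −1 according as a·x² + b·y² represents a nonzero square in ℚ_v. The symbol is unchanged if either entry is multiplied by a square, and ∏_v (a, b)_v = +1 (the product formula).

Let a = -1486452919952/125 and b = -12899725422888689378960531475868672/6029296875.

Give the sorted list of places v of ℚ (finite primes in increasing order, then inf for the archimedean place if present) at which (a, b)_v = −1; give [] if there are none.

Mod squares: a ≡ -2860165, b ≡ -177905. Check v ∈ {∞, 2, 3, 5, 7, 11, 13, 17, 19, 23, 31}.
v=5: a=5^-3·(≡3), b=5^-9·(≡4) mod 5; (3|5)=-1, (4|5)=+1; (−1)^{-3·-9·2}·(-1)^-9·(+1)^-3 = -1.
v=31: a=31^2·(≡8), b=31^6·(≡14) mod 31; (8|31)=+1, (14|31)=+1; (−1)^{2·6·15}·(+1)^6·(+1)^2 = +1.
v=11: a=11^1·(≡1), b=11^6·(≡9) mod 11; (1|11)=+1, (9|11)=+1; (−1)^{1·6·5}·(+1)^6·(+1)^1 = +1.
v=3: a=3^0·(≡2), b=3^-2·(≡1) mod 3; (2|3)=-1, (1|3)=+1; (−1)^{0·-2·1}·(-1)^-2·(+1)^0 = +1.
v=13: a=13^2·(≡1), b=13^5·(≡1) mod 13; (1|13)=+1, (1|13)=+1; (−1)^{2·5·6}·(+1)^5·(+1)^2 = +1.
v=∞: -2860165 < 0 and -177905 < 0  ⇒  (a,b)_∞ = -1.
v=2: v_2(a)=4, v_2(b)=10; units ≡ 3, 7 (mod 8); ε·ε+αω+βω = 1·1+4·0+10·1 ≡ 1  ⇒  (a,b)_2 = -1.
v=23: a=23^1·(≡6), b=23^3·(≡18) mod 23; (6|23)=+1, (18|23)=+1; (−1)^{1·3·11}·(+1)^3·(+1)^1 = -1.
v=7: a=7^1·(≡4), b=7^-3·(≡4) mod 7; (4|7)=+1, (4|7)=+1; (−1)^{1·-3·3}·(+1)^-3·(+1)^1 = -1.
v=17: a=17^1·(≡8), b=17^3·(≡3) mod 17; (8|17)=+1, (3|17)=-1; (−1)^{1·3·8}·(+1)^3·(-1)^1 = -1.
v=19: a=19^1·(≡10), b=19^2·(≡1) mod 19; (10|19)=-1, (1|19)=+1; (−1)^{1·2·9}·(-1)^2·(+1)^1 = +1.
|Ram(-2860165, -177905)| = 6, even; anisotropic at {2, 5, 7, 17, 23, ∞}.

[2, 5, 7, 17, 23, inf]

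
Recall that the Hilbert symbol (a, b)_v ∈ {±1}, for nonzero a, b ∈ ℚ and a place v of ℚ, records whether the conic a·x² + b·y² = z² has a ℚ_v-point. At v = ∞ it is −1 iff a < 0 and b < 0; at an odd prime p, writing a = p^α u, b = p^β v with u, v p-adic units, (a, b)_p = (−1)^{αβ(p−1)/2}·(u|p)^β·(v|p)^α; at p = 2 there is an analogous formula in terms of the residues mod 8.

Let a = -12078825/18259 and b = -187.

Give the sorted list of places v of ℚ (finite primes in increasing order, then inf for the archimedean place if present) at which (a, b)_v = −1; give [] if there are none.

[3, 11, 19, inf]

(a, b) ≡ (-627, -187) mod (ℚ^×)²; places V = {2, 3, 5, 11, 17, 19, 31, ∞}.
(a,b)_31: α=-2, u≡22; β=0, v≡30 (mod 31); (22|31)=-1, (30|31)=-1; sign (−1)^0·-1^0·-1^-2 = +1.
(a,b)_5: α=2, u≡3; β=0, v≡3 (mod 5); (3|5)=-1, (3|5)=-1; sign (−1)^0·-1^0·-1^2 = +1.
(a,b)_2: α=0, β=0; u≡5, v≡5 (mod 8); ε(u)ε(v)=0·0, αω(v)=0·1, βω(u)=0·1; sum ≡ 0  ⇒  +1.
(a,b)_19: α=-1, u≡11; β=0, v≡3 (mod 19); (11|19)=+1, (3|19)=-1; sign (−1)^0·+1^0·-1^-1 = -1.
(a,b)_11: α=5, u≡9; β=1, v≡5 (mod 11); (9|11)=+1, (5|11)=+1; sign (−1)^1·+1^1·+1^5 = -1.
(a,b)_3: α=1, u≡1; β=0, v≡2 (mod 3); (1|3)=+1, (2|3)=-1; sign (−1)^0·+1^0·-1^1 = -1.
(a,b)_17: α=0, u≡15; β=1, v≡6 (mod 17); (15|17)=+1, (6|17)=-1; sign (−1)^0·+1^1·-1^0 = +1.
(a,b)_∞: sgn(-627)=−, sgn(-187)=−, so -1.
|Ram(-627, -187)| = 4, even; anisotropic at {3, 11, 19, ∞}.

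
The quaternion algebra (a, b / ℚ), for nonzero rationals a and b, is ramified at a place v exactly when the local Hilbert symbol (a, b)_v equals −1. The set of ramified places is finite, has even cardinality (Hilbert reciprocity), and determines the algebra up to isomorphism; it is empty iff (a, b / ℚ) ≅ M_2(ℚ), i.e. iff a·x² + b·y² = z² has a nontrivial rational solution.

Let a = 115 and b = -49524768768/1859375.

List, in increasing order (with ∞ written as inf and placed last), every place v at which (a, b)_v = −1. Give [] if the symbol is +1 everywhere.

Mod squares: a ≡ 115, b ≡ -16422. Check v ∈ {∞, 2, 3, 5, 7, 17, 23, 37}.
v=∞: 115 > 0 and -16422 < 0  ⇒  (a,b)_∞ = +1.
v=2: v_2(a)=0, v_2(b)=19; units ≡ 3, 5 (mod 8); ε·ε+αω+βω = 1·0+0·1+19·1 ≡ 1  ⇒  (a,b)_2 = -1.
v=17: a=17^0·(≡13), b=17^-1·(≡7) mod 17; (13|17)=+1, (7|17)=-1; (−1)^{0·-1·8}·(+1)^-1·(-1)^0 = +1.
v=5: a=5^1·(≡3), b=5^-6·(≡3) mod 5; (3|5)=-1, (3|5)=-1; (−1)^{1·-6·2}·(-1)^-6·(-1)^1 = -1.
v=37: a=37^0·(≡4), b=37^2·(≡31) mod 37; (4|37)=+1, (31|37)=-1; (−1)^{0·2·18}·(+1)^2·(-1)^0 = +1.
v=7: a=7^0·(≡3), b=7^-1·(≡5) mod 7; (3|7)=-1, (5|7)=-1; (−1)^{0·-1·3}·(-1)^-1·(-1)^0 = -1.
v=3: a=3^0·(≡1), b=3^1·(≡1) mod 3; (1|3)=+1, (1|3)=+1; (−1)^{0·1·1}·(+1)^1·(+1)^0 = +1.
v=23: a=23^1·(≡5), b=23^1·(≡11) mod 23; (5|23)=-1, (11|23)=-1; (−1)^{1·1·11}·(-1)^1·(-1)^1 = -1.
Ram(115, -16422) = {2, 5, 7, 23}; no ℚ_2-point on the conic.

[2, 5, 7, 23]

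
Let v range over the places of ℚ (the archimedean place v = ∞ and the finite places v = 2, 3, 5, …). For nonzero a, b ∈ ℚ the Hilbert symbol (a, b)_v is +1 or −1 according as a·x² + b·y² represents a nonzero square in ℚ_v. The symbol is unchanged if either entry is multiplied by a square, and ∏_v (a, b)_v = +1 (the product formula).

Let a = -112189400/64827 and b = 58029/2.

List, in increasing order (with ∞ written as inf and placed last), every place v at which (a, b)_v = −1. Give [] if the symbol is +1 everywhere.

[2, 3]

(a, b) ≡ (-4002, 138) mod (ℚ^×)²; places V = {2, 3, 5, 7, 23, 29, ∞}.
(a,b)_5: α=2, u≡2; β=0, v≡2 (mod 5); (2|5)=-1, (2|5)=-1; sign (−1)^0·-1^0·-1^2 = +1.
(a,b)_3: α=-3, u≡1; β=1, v≡1 (mod 3); (1|3)=+1, (1|3)=+1; sign (−1)^1·+1^1·+1^-3 = -1.
(a,b)_7: α=-4, u≡1; β=0, v≡3 (mod 7); (1|7)=+1, (3|7)=-1; sign (−1)^0·+1^0·-1^-4 = +1.
(a,b)_23: α=1, u≡19; β=1, v≡8 (mod 23); (19|23)=-1, (8|23)=+1; sign (−1)^1·-1^1·+1^1 = +1.
(a,b)_2: α=3, β=-1; u≡7, v≡5 (mod 8); ε(u)ε(v)=1·0, αω(v)=3·1, βω(u)=-1·0; sum ≡ 1  ⇒  -1.
(a,b)_∞: sgn(-4002)=−, sgn(138)=+, so +1.
(a,b)_29: α=3, u≡13; β=2, v≡20 (mod 29); (13|29)=+1, (20|29)=+1; sign (−1)^0·+1^2·+1^3 = +1.
Ram(-4002, 138) = {2, 3}; no ℚ_2-point on the conic.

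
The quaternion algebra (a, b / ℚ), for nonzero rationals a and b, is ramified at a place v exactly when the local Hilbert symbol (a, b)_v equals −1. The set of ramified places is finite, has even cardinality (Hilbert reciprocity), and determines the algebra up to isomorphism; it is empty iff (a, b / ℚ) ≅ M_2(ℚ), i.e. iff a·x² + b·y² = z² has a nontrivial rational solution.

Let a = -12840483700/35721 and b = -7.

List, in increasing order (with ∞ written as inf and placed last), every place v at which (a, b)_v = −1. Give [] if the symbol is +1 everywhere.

[7, inf]

(a, b) ≡ (-1061197, -7) mod (ℚ^×)²; places V = {2, 3, 5, 7, 11, 23, 29, 37, 43, ∞}.
(a,b)_3: α=-6, u≡2; β=0, v≡2 (mod 3); (2|3)=-1, (2|3)=-1; sign (−1)^0·-1^0·-1^-6 = +1.
(a,b)_29: α=1, u≡24; β=0, v≡22 (mod 29); (24|29)=+1, (22|29)=+1; sign (−1)^0·+1^0·+1^1 = +1.
(a,b)_43: α=1, u≡28; β=0, v≡36 (mod 43); (28|43)=-1, (36|43)=+1; sign (−1)^0·-1^0·+1^1 = +1.
(a,b)_∞: sgn(-1061197)=−, sgn(-7)=−, so -1.
(a,b)_11: α=2, u≡7; β=0, v≡4 (mod 11); (7|11)=-1, (4|11)=+1; sign (−1)^0·-1^0·+1^2 = +1.
(a,b)_2: α=2, β=0; u≡3, v≡1 (mod 8); ε(u)ε(v)=1·0, αω(v)=2·0, βω(u)=0·1; sum ≡ 0  ⇒  +1.
(a,b)_5: α=2, u≡2; β=0, v≡3 (mod 5); (2|5)=-1, (3|5)=-1; sign (−1)^0·-1^0·-1^2 = +1.
(a,b)_37: α=1, u≡32; β=0, v≡30 (mod 37); (32|37)=-1, (30|37)=+1; sign (−1)^0·-1^0·+1^1 = +1.
(a,b)_7: α=-2, u≡5; β=1, v≡6 (mod 7); (5|7)=-1, (6|7)=-1; sign (−1)^0·-1^1·-1^-2 = -1.
(a,b)_23: α=1, u≡22; β=0, v≡16 (mod 23); (22|23)=-1, (16|23)=+1; sign (−1)^0·-1^0·+1^1 = +1.
(-1061197, -7 / ℚ) ramifies at {7, ∞}: a division algebra.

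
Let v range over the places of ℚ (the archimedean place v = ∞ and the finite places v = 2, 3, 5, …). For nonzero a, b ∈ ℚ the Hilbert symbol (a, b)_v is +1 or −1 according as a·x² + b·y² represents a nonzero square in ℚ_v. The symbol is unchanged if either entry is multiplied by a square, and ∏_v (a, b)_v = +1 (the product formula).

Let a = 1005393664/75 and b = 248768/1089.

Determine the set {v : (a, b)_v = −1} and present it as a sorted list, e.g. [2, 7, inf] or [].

[3, 23]

Mod squares: a ≡ 32637, b ≡ 23. Check v ∈ {∞, 2, 3, 5, 11, 13, 19, 23, 43}.
v=43: a=43^1·(≡8), b=43^0·(≡4) mod 43; (8|43)=-1, (4|43)=+1; (−1)^{1·0·21}·(-1)^0·(+1)^1 = +1.
v=3: a=3^-1·(≡1), b=3^-2·(≡2) mod 3; (1|3)=+1, (2|3)=-1; (−1)^{-1·-2·1}·(+1)^-2·(-1)^-1 = -1.
v=5: a=5^-2·(≡3), b=5^0·(≡2) mod 5; (3|5)=-1, (2|5)=-1; (−1)^{-2·0·2}·(-1)^0·(-1)^-2 = +1.
v=23: a=23^1·(≡12), b=23^1·(≡18) mod 23; (12|23)=+1, (18|23)=+1; (−1)^{1·1·11}·(+1)^1·(+1)^1 = -1.
v=∞: 32637 > 0 and 23 > 0  ⇒  (a,b)_∞ = +1.
v=13: a=13^0·(≡8), b=13^2·(≡12) mod 13; (8|13)=-1, (12|13)=+1; (−1)^{0·2·6}·(-1)^2·(+1)^0 = +1.
v=2: v_2(a)=8, v_2(b)=6; units ≡ 5, 7 (mod 8); ε·ε+αω+βω = 0·1+8·0+6·1 ≡ 0  ⇒  (a,b)_2 = +1.
v=19: a=19^2·(≡15), b=19^0·(≡16) mod 19; (15|19)=-1, (16|19)=+1; (−1)^{2·0·9}·(-1)^0·(+1)^2 = +1.
v=11: a=11^1·(≡8), b=11^-2·(≡4) mod 11; (8|11)=-1, (4|11)=+1; (−1)^{1·-2·5}·(-1)^-2·(+1)^1 = +1.
(32637, 23 / ℚ) ramifies at {3, 23}: a division algebra.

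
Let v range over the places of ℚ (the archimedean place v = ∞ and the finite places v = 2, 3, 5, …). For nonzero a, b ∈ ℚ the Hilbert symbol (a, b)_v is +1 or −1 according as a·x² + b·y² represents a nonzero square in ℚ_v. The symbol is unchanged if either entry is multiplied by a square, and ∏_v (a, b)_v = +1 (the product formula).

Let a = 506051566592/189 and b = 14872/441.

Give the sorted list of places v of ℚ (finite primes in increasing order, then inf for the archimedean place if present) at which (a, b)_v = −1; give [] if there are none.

[]

Mod squares: a ≡ 3003, b ≡ 22. Check v ∈ {∞, 2, 3, 7, 11, 13}.
v=7: a=7^-1·(≡2), b=7^-2·(≡2) mod 7; (2|7)=+1, (2|7)=+1; (−1)^{-1·-2·3}·(+1)^-2·(+1)^-1 = +1.
v=13: a=13^5·(≡9), b=13^2·(≡3) mod 13; (9|13)=+1, (3|13)=+1; (−1)^{5·2·6}·(+1)^2·(+1)^5 = +1.
v=∞: 3003 > 0 and 22 > 0  ⇒  (a,b)_∞ = +1.
v=3: a=3^-3·(≡2), b=3^-2·(≡1) mod 3; (2|3)=-1, (1|3)=+1; (−1)^{-3·-2·1}·(-1)^-2·(+1)^-3 = +1.
v=11: a=11^3·(≡5), b=11^1·(≡10) mod 11; (5|11)=+1, (10|11)=-1; (−1)^{3·1·5}·(+1)^1·(-1)^3 = +1.
v=2: v_2(a)=10, v_2(b)=3; units ≡ 3, 3 (mod 8); ε·ε+αω+βω = 1·1+10·1+3·1 ≡ 0  ⇒  (a,b)_2 = +1.
Ram(a, b) = ∅: the form 3003·x² + 22·y² − z² is isotropic over every ℚ_v, so by Hasse–Minkowski it is isotropic over ℚ.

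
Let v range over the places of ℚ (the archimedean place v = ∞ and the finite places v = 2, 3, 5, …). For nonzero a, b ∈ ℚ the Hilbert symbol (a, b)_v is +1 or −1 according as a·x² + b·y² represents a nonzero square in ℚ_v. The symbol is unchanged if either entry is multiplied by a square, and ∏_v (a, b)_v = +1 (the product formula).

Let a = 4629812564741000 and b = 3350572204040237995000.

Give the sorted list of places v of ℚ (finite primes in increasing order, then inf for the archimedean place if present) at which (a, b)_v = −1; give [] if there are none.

(a, b) ≡ (2210, 63974638) mod (ℚ^×)²; places V = {2, 5, 7, 13, 17, 23, 29, 31, ∞}.
(a,b)_∞: sgn(2210)=+, sgn(63974638)=+, so +1.
(a,b)_17: α=1, u≡12; β=1, v≡9 (mod 17); (12|17)=-1, (9|17)=+1; sign (−1)^0·-1^1·+1^1 = -1.
(a,b)_7: α=2, u≡3; β=3, v≡6 (mod 7); (3|7)=-1, (6|7)=-1; sign (−1)^0·-1^3·-1^2 = -1.
(a,b)_2: α=3, β=3; u≡1, v≡7 (mod 8); ε(u)ε(v)=0·1, αω(v)=3·0, βω(u)=3·0; sum ≡ 0  ⇒  +1.
(a,b)_31: α=2, u≡20; β=3, v≡9 (mod 31); (20|31)=+1, (9|31)=+1; sign (−1)^0·+1^3·+1^2 = +1.
(a,b)_13: α=1, u≡3; β=1, v≡7 (mod 13); (3|13)=+1, (7|13)=-1; sign (−1)^0·+1^1·-1^1 = -1.
(a,b)_29: α=2, u≡6; β=3, v≡3 (mod 29); (6|29)=+1, (3|29)=-1; sign (−1)^0·+1^3·-1^2 = +1.
(a,b)_23: α=2, u≡8; β=3, v≡8 (mod 23); (8|23)=+1, (8|23)=+1; sign (−1)^0·+1^3·+1^2 = +1.
(a,b)_5: α=3, u≡3; β=4, v≡2 (mod 5); (3|5)=-1, (2|5)=-1; sign (−1)^0·-1^4·-1^3 = -1.
(2210, 63974638 / ℚ) ramifies at {5, 7, 13, 17}: a division algebra.

[5, 7, 13, 17]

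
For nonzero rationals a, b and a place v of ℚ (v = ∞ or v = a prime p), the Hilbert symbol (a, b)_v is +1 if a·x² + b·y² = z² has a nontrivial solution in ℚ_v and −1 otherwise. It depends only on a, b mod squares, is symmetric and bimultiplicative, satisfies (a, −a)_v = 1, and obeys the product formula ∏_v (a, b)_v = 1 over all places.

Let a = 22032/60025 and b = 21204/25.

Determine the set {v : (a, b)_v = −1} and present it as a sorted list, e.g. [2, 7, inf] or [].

[17, 31]

Mod squares: a ≡ 17, b ≡ 589. Check v ∈ {∞, 2, 3, 5, 7, 17, 19, 31}.
v=19: a=19^0·(≡17), b=19^1·(≡15) mod 19; (17|19)=+1, (15|19)=-1; (−1)^{0·1·9}·(+1)^1·(-1)^0 = +1.
v=∞: 17 > 0 and 589 > 0  ⇒  (a,b)_∞ = +1.
v=2: v_2(a)=4, v_2(b)=2; units ≡ 1, 5 (mod 8); ε·ε+αω+βω = 0·0+4·1+2·0 ≡ 0  ⇒  (a,b)_2 = +1.
v=31: a=31^0·(≡30), b=31^1·(≡10) mod 31; (30|31)=-1, (10|31)=+1; (−1)^{0·1·15}·(-1)^1·(+1)^0 = -1.
v=5: a=5^-2·(≡2), b=5^-2·(≡4) mod 5; (2|5)=-1, (4|5)=+1; (−1)^{-2·-2·2}·(-1)^-2·(+1)^-2 = +1.
v=3: a=3^4·(≡2), b=3^2·(≡1) mod 3; (2|3)=-1, (1|3)=+1; (−1)^{4·2·1}·(-1)^2·(+1)^4 = +1.
v=7: a=7^-4·(≡6), b=7^0·(≡2) mod 7; (6|7)=-1, (2|7)=+1; (−1)^{-4·0·3}·(-1)^0·(+1)^-4 = +1.
v=17: a=17^1·(≡15), b=17^0·(≡7) mod 17; (15|17)=+1, (7|17)=-1; (−1)^{1·0·8}·(+1)^0·(-1)^1 = -1.
(17, 589 / ℚ) ramifies at {17, 31}: a division algebra.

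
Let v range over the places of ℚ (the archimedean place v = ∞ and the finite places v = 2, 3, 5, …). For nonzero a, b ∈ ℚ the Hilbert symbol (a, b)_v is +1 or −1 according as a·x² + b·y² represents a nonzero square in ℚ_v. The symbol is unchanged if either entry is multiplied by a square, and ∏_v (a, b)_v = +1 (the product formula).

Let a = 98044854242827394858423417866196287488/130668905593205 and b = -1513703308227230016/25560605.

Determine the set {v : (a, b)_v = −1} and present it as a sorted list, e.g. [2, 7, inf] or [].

(a, b) ≡ (4715, -46345) mod (ℚ^×)²; places V = {2, 3, 5, 7, 13, 17, 19, 23, 31, 37, 41, ∞}.
(a,b)_17: α=-4, u≡12; β=-2, v≡14 (mod 17); (12|17)=-1, (14|17)=-1; sign (−1)^0·-1^-2·-1^-4 = +1.
(a,b)_∞: sgn(4715)=+, sgn(-46345)=−, so +1.
(a,b)_2: α=16, β=6; u≡3, v≡7 (mod 8); ε(u)ε(v)=1·1, αω(v)=16·0, βω(u)=6·1; sum ≡ 1  ⇒  -1.
(a,b)_3: α=20, u≡2; β=8, v≡2 (mod 3); (2|3)=-1, (2|3)=-1; sign (−1)^0·-1^8·-1^20 = +1.
(a,b)_13: α=2, u≡1; β=3, v≡10 (mod 13); (1|13)=+1, (10|13)=+1; sign (−1)^0·+1^3·+1^2 = +1.
(a,b)_5: α=-1, u≡3; β=-1, v≡4 (mod 5); (3|5)=-1, (4|5)=+1; sign (−1)^0·-1^-1·+1^-1 = -1.
(a,b)_7: α=-4, u≡1; β=-2, v≡4 (mod 7); (1|7)=+1, (4|7)=+1; sign (−1)^0·+1^-2·+1^-4 = +1.
(a,b)_23: α=3, u≡7; β=1, v≡8 (mod 23); (7|23)=-1, (8|23)=+1; sign (−1)^1·-1^1·+1^3 = +1.
(a,b)_31: α=2, u≡15; β=1, v≡23 (mod 31); (15|31)=-1, (23|31)=-1; sign (−1)^0·-1^1·-1^2 = -1.
(a,b)_41: α=5, u≡25; β=2, v≡24 (mod 41); (25|41)=+1, (24|41)=-1; sign (−1)^0·+1^2·-1^5 = -1.
(a,b)_19: α=-4, u≡2; β=-2, v≡8 (mod 19); (2|19)=-1, (8|19)=-1; sign (−1)^0·-1^-2·-1^-4 = +1.
(a,b)_37: α=4, u≡10; β=2, v≡30 (mod 37); (10|37)=+1, (30|37)=+1; sign (−1)^0·+1^2·+1^4 = +1.
|Ram(4715, -46345)| = 4, even; anisotropic at {2, 5, 31, 41}.

[2, 5, 31, 41]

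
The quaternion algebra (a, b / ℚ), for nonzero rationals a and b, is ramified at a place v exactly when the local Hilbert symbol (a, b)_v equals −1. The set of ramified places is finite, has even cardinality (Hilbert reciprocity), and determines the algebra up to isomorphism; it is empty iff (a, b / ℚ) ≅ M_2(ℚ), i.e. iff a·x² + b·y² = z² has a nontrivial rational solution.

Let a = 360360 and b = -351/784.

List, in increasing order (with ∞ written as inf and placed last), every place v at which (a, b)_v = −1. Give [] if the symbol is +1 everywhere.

Mod squares: a ≡ 10010, b ≡ -39. Check v ∈ {∞, 2, 3, 5, 7, 11, 13}.
v=∞: 10010 > 0 and -39 < 0  ⇒  (a,b)_∞ = +1.
v=7: a=7^1·(≡2), b=7^-2·(≡3) mod 7; (2|7)=+1, (3|7)=-1; (−1)^{1·-2·3}·(+1)^-2·(-1)^1 = -1.
v=11: a=11^1·(≡2), b=11^0·(≡4) mod 11; (2|11)=-1, (4|11)=+1; (−1)^{1·0·5}·(-1)^0·(+1)^1 = +1.
v=3: a=3^2·(≡2), b=3^3·(≡2) mod 3; (2|3)=-1, (2|3)=-1; (−1)^{2·3·1}·(-1)^3·(-1)^2 = -1.
v=5: a=5^1·(≡2), b=5^0·(≡1) mod 5; (2|5)=-1, (1|5)=+1; (−1)^{1·0·2}·(-1)^0·(+1)^1 = +1.
v=13: a=13^1·(≡4), b=13^1·(≡3) mod 13; (4|13)=+1, (3|13)=+1; (−1)^{1·1·6}·(+1)^1·(+1)^1 = +1.
v=2: v_2(a)=3, v_2(b)=-4; units ≡ 5, 1 (mod 8); ε·ε+αω+βω = 0·0+3·0+-4·1 ≡ 0  ⇒  (a,b)_2 = +1.
(10010, -39 / ℚ) ramifies at {3, 7}: a division algebra.

[3, 7]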